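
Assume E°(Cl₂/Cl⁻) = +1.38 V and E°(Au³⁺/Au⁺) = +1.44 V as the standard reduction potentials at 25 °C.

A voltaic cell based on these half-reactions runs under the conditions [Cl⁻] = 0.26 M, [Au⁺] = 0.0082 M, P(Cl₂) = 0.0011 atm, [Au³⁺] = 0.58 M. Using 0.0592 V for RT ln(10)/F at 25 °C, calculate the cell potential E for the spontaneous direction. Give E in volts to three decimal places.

+0.168 V

Au³⁺/Au⁺ is the cathode (higher E°), Cl₂/Cl⁻ the anode: E°cell = +1.44 − (+1.38) = +0.06 V, n = 2.
Overall: Au³⁺(aq) + 2 Cl⁻(aq) → Au⁺(aq) + Cl₂(g)
Q = [Au⁺]·P(Cl₂) / ([Au³⁺]·[Cl⁻]^2); log Q = -3.638.
E = E° − (0.0592/n) log Q = +0.06 − (0.0592/2)(-3.638) = +0.168 V.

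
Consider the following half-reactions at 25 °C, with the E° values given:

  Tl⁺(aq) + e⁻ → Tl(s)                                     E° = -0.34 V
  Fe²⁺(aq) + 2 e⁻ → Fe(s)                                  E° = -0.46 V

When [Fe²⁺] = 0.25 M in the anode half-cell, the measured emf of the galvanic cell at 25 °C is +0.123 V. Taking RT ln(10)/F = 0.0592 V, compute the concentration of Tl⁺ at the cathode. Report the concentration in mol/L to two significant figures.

0.56 M

Tl⁺/Tl is the cathode, Fe²⁺/Fe the anode: E°cell = +0.12 V, n = 2.
Overall reaction: 2 Tl⁺(aq) + Fe(s) → 2 Tl(s) + Fe²⁺(aq); Q = [Fe²⁺]^1/[Tl⁺]^2.
From E = E° − (0.0592/n) log Q: log Q = (E° − E)·n/0.0592 = (+0.12 − (+0.123))·2/0.0592 = -0.1014.
So 2·log[Tl⁺] = 1·log(0.25) − log Q = -0.6021 − (-0.1014) = -0.5007; log[Tl⁺] = -0.5007 / 2 = -0.2504; [Tl⁺] = 10^(-0.2504) ≈ 0.56 M.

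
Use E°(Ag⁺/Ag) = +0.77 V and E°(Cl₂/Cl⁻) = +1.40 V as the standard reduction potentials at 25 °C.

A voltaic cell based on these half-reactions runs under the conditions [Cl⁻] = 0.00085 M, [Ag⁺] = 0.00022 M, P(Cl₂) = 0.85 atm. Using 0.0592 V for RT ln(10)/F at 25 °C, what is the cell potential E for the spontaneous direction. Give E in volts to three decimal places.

Cl₂/Cl⁻ is the cathode (higher E°), Ag⁺/Ag the anode: E°cell = +1.40 − (+0.77) = +0.63 V, n = 2.
Overall: Cl₂(g) + 2 Ag(s) → 2 Cl⁻(aq) + 2 Ag⁺(aq)
Q = [Cl⁻]^2·[Ag⁺]^2 / (P(Cl₂)); log Q = -13.386.
E = E° − (0.0592/n) log Q = +0.63 − (0.0592/2)(-13.386) = +1.026 V.

+1.026 V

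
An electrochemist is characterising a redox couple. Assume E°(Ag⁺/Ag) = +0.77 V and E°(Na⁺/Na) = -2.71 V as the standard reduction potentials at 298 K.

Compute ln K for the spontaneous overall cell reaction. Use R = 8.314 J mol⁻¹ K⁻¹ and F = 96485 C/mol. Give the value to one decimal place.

135.5

Cathode: Ag⁺/Ag; anode: Na⁺/Na. E°cell = (+0.77) − (-2.71) = +3.48 V, with n = 1.
ΔG° = −nFE° = −RT ln K, so ln K = nFE°/(RT) = (1)(96485)(+3.48) / ((8.314)(298)) = 135.523.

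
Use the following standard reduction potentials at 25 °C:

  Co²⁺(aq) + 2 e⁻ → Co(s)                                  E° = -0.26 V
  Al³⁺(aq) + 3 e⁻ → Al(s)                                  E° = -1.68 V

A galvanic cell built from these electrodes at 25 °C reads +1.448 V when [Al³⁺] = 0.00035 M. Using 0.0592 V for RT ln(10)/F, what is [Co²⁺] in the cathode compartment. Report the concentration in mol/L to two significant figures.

Co²⁺/Co is the cathode, Al³⁺/Al the anode: E°cell = +1.42 V, n = 6.
Overall reaction: 3 Co²⁺(aq) + 2 Al(s) → 3 Co(s) + 2 Al³⁺(aq); Q = [Al³⁺]^2/[Co²⁺]^3.
From E = E° − (0.0592/n) log Q: log Q = (E° − E)·n/0.0592 = (+1.42 − (+1.448))·6/0.0592 = -2.8378.
So 3·log[Co²⁺] = 2·log(0.00035) − log Q = -6.9119 − (-2.8378) = -4.0741; log[Co²⁺] = -4.0741 / 3 = -1.3580; [Co²⁺] = 10^(-1.3580) ≈ 0.044 M.

0.044 M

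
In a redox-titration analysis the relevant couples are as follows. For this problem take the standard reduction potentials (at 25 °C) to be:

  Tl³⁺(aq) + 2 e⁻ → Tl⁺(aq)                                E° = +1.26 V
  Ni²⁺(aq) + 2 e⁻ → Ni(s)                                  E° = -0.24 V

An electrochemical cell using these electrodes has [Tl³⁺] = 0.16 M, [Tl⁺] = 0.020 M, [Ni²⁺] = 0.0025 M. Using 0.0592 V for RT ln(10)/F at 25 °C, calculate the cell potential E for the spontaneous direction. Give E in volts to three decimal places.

+1.604 V

Tl³⁺/Tl⁺ is the cathode (higher E°), Ni²⁺/Ni the anode: E°cell = +1.26 − (-0.24) = +1.50 V, n = 2.
Overall: Tl³⁺(aq) + Ni(s) → Tl⁺(aq) + Ni²⁺(aq)
Q = [Tl⁺]·[Ni²⁺] / ([Tl³⁺]); log Q = -3.505.
E = E° − (0.0592/n) log Q = +1.50 − (0.0592/2)(-3.505) = +1.604 V.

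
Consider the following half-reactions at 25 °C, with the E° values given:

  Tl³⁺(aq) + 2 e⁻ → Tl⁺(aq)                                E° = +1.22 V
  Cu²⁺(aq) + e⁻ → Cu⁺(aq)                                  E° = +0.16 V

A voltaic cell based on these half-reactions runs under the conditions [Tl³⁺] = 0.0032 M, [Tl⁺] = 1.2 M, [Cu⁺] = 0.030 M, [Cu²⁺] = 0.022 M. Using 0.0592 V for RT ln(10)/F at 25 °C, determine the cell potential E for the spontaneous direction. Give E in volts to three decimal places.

+0.992 V

Tl³⁺/Tl⁺ is the cathode (higher E°), Cu²⁺/Cu⁺ the anode: E°cell = +1.22 − (+0.16) = +1.06 V, n = 2.
Overall: Tl³⁺(aq) + 2 Cu⁺(aq) → Tl⁺(aq) + 2 Cu²⁺(aq)
Q = [Tl⁺]·[Cu²⁺]^2 / ([Tl³⁺]·[Cu⁺]^2); log Q = 2.305.
E = E° − (0.0592/n) log Q = +1.06 − (0.0592/2)(2.305) = +0.992 V.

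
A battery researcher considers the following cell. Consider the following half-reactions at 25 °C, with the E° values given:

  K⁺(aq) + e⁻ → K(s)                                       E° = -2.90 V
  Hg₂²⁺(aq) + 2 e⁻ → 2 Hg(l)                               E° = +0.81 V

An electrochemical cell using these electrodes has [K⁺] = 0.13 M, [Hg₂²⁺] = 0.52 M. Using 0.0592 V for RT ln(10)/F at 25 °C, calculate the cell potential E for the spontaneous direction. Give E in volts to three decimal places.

+3.754 V

Hg₂²⁺/Hg is the cathode (higher E°), K⁺/K the anode: E°cell = +0.81 − (-2.90) = +3.71 V, n = 2.
Overall: Hg₂²⁺(aq) + 2 K(s) → 2 Hg(l) + 2 K⁺(aq)
Q = [K⁺]^2 / ([Hg₂²⁺]); log Q = -1.488.
E = E° − (0.0592/n) log Q = +3.71 − (0.0592/2)(-1.488) = +3.754 V.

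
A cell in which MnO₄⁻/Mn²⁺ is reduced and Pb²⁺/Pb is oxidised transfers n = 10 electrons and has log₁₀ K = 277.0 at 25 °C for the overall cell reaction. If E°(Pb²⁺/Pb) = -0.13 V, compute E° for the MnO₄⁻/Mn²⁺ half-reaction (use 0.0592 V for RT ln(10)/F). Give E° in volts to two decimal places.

+1.51 V

E°cell = (0.0592/n)·log K = (0.0592/10)(277.0) = +1.640 V.
Since MnO₄⁻/Mn²⁺ is the cathode and Pb²⁺/Pb the anode, E°cell = E°(MnO₄⁻/Mn²⁺) − E°(Pb²⁺/Pb).
So E°(MnO₄⁻/Mn²⁺) = E°cell + E°(Pb²⁺/Pb) = +1.640 + (-0.13) = +1.51 V.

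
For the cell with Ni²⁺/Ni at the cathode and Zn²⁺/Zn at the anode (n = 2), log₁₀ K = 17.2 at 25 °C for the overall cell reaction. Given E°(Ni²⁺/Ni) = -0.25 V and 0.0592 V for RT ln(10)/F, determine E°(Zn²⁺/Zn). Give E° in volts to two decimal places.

-0.76 V

E°cell = (0.0592/n)·log K = (0.0592/2)(17.2) = +0.509 V.
Since Ni²⁺/Ni is the cathode and Zn²⁺/Zn the anode, E°cell = E°(Ni²⁺/Ni) − E°(Zn²⁺/Zn).
So E°(Zn²⁺/Zn) = E°(Ni²⁺/Ni) − E°cell = (-0.25) − (+0.509) = -0.76 V.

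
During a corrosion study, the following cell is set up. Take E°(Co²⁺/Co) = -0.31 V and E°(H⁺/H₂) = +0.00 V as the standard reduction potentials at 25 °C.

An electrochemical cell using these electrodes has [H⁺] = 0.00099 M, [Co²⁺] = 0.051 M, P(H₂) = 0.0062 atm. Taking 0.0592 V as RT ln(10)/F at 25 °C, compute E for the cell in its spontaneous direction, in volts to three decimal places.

H⁺/H₂ is the cathode (higher E°), Co²⁺/Co the anode: E°cell = +0.00 − (-0.31) = +0.31 V, n = 2.
Overall: 2 H⁺(aq) + Co(s) → H₂(g) + Co²⁺(aq)
Q = P(H₂)·[Co²⁺] / ([H⁺]^2); log Q = 2.509.
E = E° − (0.0592/n) log Q = +0.31 − (0.0592/2)(2.509) = +0.236 V.

+0.236 V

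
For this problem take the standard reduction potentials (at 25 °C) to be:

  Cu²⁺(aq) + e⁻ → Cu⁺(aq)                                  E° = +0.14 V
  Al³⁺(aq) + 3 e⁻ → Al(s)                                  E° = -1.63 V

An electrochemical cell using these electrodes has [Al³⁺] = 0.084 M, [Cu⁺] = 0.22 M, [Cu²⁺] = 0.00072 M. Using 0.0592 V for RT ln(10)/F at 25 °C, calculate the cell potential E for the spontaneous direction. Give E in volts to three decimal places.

Cu²⁺/Cu⁺ is the cathode (higher E°), Al³⁺/Al the anode: E°cell = +0.14 − (-1.63) = +1.77 V, n = 3.
Overall: 3 Cu²⁺(aq) + Al(s) → 3 Cu⁺(aq) + Al³⁺(aq)
Q = [Cu⁺]^3·[Al³⁺] / ([Cu²⁺]^3); log Q = 6.380.
E = E° − (0.0592/n) log Q = +1.77 − (0.0592/3)(6.380) = +1.644 V.

+1.644 V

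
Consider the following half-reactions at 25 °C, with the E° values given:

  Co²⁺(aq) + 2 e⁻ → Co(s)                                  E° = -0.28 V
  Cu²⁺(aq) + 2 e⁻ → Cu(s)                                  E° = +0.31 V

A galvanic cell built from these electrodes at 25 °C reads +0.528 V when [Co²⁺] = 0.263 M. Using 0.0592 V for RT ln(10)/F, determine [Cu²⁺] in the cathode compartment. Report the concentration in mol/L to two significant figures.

Cu²⁺/Cu is the cathode, Co²⁺/Co the anode: E°cell = +0.59 V, n = 2.
Overall reaction: Cu²⁺(aq) + Co(s) → Cu(s) + Co²⁺(aq); Q = [Co²⁺]^1/[Cu²⁺]^1.
From E = E° − (0.0592/n) log Q: log Q = (E° − E)·n/0.0592 = (+0.59 − (+0.528))·2/0.0592 = 2.0946.
So 1·log[Cu²⁺] = 1·log(0.263) − log Q = -0.5800 − (2.0946) = -2.6746; [Cu²⁺] = 10^(-2.6746) ≈ 0.0021 M.

0.0021 M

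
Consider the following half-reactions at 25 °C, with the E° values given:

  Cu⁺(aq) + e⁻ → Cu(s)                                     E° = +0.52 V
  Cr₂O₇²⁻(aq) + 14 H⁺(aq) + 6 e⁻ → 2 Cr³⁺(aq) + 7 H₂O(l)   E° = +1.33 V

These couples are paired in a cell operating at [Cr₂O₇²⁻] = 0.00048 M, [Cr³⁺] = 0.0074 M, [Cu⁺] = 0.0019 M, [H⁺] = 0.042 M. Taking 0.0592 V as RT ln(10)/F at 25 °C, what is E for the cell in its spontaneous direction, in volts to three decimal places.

Cr₂O₇²⁻/Cr³⁺ is the cathode (higher E°), Cu⁺/Cu the anode: E°cell = +1.33 − (+0.52) = +0.81 V, n = 6.
Overall: Cr₂O₇²⁻(aq) + 14 H⁺(aq) + 6 Cu(s) → 2 Cr³⁺(aq) + 7 H₂O(l) + 6 Cu⁺(aq)
Q = [Cr³⁺]^2·[Cu⁺]^6 / ([Cr₂O₇²⁻]·[H⁺]^14); log Q = 2.004.
E = E° − (0.0592/n) log Q = +0.81 − (0.0592/6)(2.004) = +0.790 V.

+0.790 V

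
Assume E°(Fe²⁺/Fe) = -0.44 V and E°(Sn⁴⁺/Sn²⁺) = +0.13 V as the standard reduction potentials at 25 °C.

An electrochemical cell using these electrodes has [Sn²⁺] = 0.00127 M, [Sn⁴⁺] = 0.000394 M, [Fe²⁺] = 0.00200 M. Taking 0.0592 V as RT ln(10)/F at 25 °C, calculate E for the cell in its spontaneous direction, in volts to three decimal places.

Sn⁴⁺/Sn²⁺ is the cathode (higher E°), Fe²⁺/Fe the anode: E°cell = +0.13 − (-0.44) = +0.57 V, n = 2.
Overall: Sn⁴⁺(aq) + Fe(s) → Sn²⁺(aq) + Fe²⁺(aq)
Q = [Sn²⁺]·[Fe²⁺] / ([Sn⁴⁺]); log Q = -2.191.
E = E° − (0.0592/n) log Q = +0.57 − (0.0592/2)(-2.191) = +0.635 V.

+0.635 V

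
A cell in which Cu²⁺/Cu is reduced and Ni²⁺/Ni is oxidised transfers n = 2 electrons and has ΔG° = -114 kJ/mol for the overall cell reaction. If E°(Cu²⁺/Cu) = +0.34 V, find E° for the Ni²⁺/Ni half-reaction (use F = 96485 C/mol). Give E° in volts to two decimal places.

E°cell = −ΔG°/(nF) = −(-114×10³)/((2)(96485)) = +0.591 V.
Since Cu²⁺/Cu is the cathode and Ni²⁺/Ni the anode, E°cell = E°(Cu²⁺/Cu) − E°(Ni²⁺/Ni).
So E°(Ni²⁺/Ni) = E°(Cu²⁺/Cu) − E°cell = (+0.34) − (+0.591) = -0.25 V.

-0.25 V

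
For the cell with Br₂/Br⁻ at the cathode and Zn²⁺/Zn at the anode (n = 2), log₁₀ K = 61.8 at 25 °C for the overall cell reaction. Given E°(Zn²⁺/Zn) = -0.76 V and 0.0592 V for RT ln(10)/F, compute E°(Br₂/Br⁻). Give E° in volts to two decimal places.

E°cell = (0.0592/n)·log K = (0.0592/2)(61.8) = +1.829 V.
Since Br₂/Br⁻ is the cathode and Zn²⁺/Zn the anode, E°cell = E°(Br₂/Br⁻) − E°(Zn²⁺/Zn).
So E°(Br₂/Br⁻) = E°cell + E°(Zn²⁺/Zn) = +1.829 + (-0.76) = +1.07 V.

+1.07 V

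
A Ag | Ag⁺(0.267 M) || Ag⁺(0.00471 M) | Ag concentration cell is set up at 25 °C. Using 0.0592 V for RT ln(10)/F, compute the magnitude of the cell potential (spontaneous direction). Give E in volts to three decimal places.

For a concentration cell E°cell = 0. The 0.267 M side is the cathode (reduction is favoured where [Ag⁺] is higher).
With n = 1, E = −(0.0592/1) log([Ag⁺]ₐₙ/[Ag⁺]꜀ₐₜ) = −(0.0592/1) log(0.00471/0.267) = −(0.0592/1)(-1.753) = +0.104 V.

+0.104 V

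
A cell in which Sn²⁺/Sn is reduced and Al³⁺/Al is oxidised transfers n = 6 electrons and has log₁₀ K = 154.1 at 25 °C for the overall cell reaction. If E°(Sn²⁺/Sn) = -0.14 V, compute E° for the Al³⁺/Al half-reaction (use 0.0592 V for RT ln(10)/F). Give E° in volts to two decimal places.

-1.66 V

E°cell = (0.0592/n)·log K = (0.0592/6)(154.1) = +1.520 V.
Since Sn²⁺/Sn is the cathode and Al³⁺/Al the anode, E°cell = E°(Sn²⁺/Sn) − E°(Al³⁺/Al).
So E°(Al³⁺/Al) = E°(Sn²⁺/Sn) − E°cell = (-0.14) − (+1.520) = -1.66 V.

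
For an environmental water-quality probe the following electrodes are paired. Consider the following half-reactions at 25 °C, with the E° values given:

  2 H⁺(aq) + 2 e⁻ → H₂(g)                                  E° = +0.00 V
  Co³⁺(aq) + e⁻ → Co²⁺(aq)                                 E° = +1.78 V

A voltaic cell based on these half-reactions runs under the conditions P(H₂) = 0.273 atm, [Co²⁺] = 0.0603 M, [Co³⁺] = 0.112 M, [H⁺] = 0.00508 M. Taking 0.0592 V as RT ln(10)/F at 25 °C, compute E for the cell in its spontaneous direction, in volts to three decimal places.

+1.915 V

Co³⁺/Co²⁺ is the cathode (higher E°), H⁺/H₂ the anode: E°cell = +1.78 − (+0.00) = +1.78 V, n = 2.
Overall: 2 Co³⁺(aq) + H₂(g) → 2 Co²⁺(aq) + 2 H⁺(aq)
Q = [Co²⁺]^2·[H⁺]^2 / ([Co³⁺]^2·P(H₂)); log Q = -4.562.
E = E° − (0.0592/n) log Q = +1.78 − (0.0592/2)(-4.562) = +1.915 V.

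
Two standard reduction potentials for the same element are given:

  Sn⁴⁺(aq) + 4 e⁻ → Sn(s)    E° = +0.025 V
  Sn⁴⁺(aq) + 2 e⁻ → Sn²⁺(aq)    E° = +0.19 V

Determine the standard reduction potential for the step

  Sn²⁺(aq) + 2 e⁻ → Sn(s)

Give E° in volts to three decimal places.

Sequential free energies add, so n₃E°₃ = n₁E°₁ + n₂E°₂.
With n₃ = 4, and the known step contributing 2×(+0.19) V, the unknown satisfies 2·E° = 4×(+0.025) − 2×(+0.19) = -0.280.
E° = -0.280 / 2 = -0.140 V.

-0.140 V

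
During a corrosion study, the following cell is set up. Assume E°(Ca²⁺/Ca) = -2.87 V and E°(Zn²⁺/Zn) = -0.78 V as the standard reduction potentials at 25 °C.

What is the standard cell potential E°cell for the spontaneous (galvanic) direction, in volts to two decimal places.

The Zn²⁺/Zn couple has the higher reduction potential, so it is the cathode; Ca²⁺/Ca is oxidised at the anode.
E°cell = E°(cathode) − E°(anode) = (-0.78) − (-2.87) = +2.09 V.

+2.09 V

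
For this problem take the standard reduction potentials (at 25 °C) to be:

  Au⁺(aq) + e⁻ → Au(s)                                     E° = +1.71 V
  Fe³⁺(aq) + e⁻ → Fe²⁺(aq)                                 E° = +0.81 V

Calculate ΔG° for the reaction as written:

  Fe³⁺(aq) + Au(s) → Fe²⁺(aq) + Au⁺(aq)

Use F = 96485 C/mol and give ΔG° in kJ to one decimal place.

+86.8 kJ

As written, Fe³⁺/Fe²⁺ is reduced (cathode) and Au⁺/Au is oxidised (anode), so E°cell = (+0.81) − (+1.71) = -0.90 V.
Balancing electrons gives n = 1.
ΔG° = −nFE° = −(1)(96485)(-0.90) = 86,836 J = +86.8 kJ.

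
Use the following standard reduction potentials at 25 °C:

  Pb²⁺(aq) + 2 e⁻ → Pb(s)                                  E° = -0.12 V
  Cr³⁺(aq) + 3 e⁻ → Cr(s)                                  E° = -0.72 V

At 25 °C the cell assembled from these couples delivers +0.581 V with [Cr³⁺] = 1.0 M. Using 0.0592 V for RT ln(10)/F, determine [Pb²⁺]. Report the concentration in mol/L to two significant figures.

0.23 M

Pb²⁺/Pb is the cathode, Cr³⁺/Cr the anode: E°cell = +0.60 V, n = 6.
Overall reaction: 3 Pb²⁺(aq) + 2 Cr(s) → 3 Pb(s) + 2 Cr³⁺(aq); Q = [Cr³⁺]^2/[Pb²⁺]^3.
From E = E° − (0.0592/n) log Q: log Q = (E° − E)·n/0.0592 = (+0.60 − (+0.581))·6/0.0592 = 1.9257.
So 3·log[Pb²⁺] = 2·log(1) − log Q = 0.0000 − (1.9257) = -1.9257; log[Pb²⁺] = -1.9257 / 3 = -0.6419; [Pb²⁺] = 10^(-0.6419) ≈ 0.23 M.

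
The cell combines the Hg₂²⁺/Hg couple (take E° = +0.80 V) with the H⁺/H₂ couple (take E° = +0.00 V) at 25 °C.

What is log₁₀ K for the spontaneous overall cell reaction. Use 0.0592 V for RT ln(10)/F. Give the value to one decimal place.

Cathode: Hg₂²⁺/Hg; anode: H⁺/H₂. E°cell = +0.80 V, n = 2.
log K = nE°cell / 0.0592 = (2)(+0.80) / 0.0592 = 27.0.

27.0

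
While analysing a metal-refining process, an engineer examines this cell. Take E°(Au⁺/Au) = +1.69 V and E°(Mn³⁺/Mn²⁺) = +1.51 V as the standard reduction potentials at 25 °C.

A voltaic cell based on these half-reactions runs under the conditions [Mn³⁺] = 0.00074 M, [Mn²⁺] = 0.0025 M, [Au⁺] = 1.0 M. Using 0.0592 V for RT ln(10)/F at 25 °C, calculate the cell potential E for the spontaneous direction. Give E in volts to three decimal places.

+0.211 V

Au⁺/Au is the cathode (higher E°), Mn³⁺/Mn²⁺ the anode: E°cell = +1.69 − (+1.51) = +0.18 V, n = 1.
Overall: Au⁺(aq) + Mn²⁺(aq) → Au(s) + Mn³⁺(aq)
Q = [Mn³⁺] / ([Au⁺]·[Mn²⁺]); log Q = -0.529.
E = E° − (0.0592/n) log Q = +0.18 − (0.0592/1)(-0.529) = +0.211 V.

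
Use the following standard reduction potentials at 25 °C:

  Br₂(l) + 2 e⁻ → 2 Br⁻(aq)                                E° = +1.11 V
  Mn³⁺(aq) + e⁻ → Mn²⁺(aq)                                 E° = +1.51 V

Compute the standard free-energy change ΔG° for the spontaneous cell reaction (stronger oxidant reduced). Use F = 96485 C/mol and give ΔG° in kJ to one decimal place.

Mn³⁺/Mn²⁺ (E° = +1.51 V) is the cathode; Br₂/Br⁻ (E° = +1.11 V) is the anode, so E°cell = +0.40 V.
Balancing electrons gives n = 2 (lcm of 1 and 2).
ΔG° = −nFE° = −(2)(96485)(+0.40) = -77,188 J = -77.2 kJ.

-77.2 kJ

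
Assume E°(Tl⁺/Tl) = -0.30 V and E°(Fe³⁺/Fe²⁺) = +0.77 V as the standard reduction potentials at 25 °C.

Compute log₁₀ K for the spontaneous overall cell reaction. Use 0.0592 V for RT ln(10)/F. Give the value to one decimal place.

Cathode: Fe³⁺/Fe²⁺; anode: Tl⁺/Tl. E°cell = +1.07 V, n = 1.
log K = nE°cell / 0.0592 = (1)(+1.07) / 0.0592 = 18.1.

18.1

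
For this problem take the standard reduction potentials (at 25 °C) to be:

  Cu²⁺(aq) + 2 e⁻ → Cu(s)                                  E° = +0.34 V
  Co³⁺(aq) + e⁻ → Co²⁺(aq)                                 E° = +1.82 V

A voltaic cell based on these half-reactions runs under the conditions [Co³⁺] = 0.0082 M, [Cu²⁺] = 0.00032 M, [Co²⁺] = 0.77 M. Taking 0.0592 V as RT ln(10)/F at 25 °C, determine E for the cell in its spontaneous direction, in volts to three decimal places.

Co³⁺/Co²⁺ is the cathode (higher E°), Cu²⁺/Cu the anode: E°cell = +1.82 − (+0.34) = +1.48 V, n = 2.
Overall: 2 Co³⁺(aq) + Cu(s) → 2 Co²⁺(aq) + Cu²⁺(aq)
Q = [Co²⁺]^2·[Cu²⁺] / ([Co³⁺]^2); log Q = 0.451.
E = E° − (0.0592/n) log Q = +1.48 − (0.0592/2)(0.451) = +1.467 V.

+1.467 V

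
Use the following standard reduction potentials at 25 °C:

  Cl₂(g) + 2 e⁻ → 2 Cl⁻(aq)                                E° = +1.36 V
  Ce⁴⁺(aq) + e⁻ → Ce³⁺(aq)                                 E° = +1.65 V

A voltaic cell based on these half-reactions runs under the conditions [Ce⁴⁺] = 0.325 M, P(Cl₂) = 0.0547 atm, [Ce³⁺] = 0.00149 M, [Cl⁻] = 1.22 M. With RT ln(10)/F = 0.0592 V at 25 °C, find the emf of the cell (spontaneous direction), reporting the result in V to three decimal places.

Ce⁴⁺/Ce³⁺ is the cathode (higher E°), Cl₂/Cl⁻ the anode: E°cell = +1.65 − (+1.36) = +0.29 V, n = 2.
Overall: 2 Ce⁴⁺(aq) + 2 Cl⁻(aq) → 2 Ce³⁺(aq) + Cl₂(g)
Q = [Ce³⁺]^2·P(Cl₂) / ([Ce⁴⁺]^2·[Cl⁻]^2); log Q = -6.112.
E = E° − (0.0592/n) log Q = +0.29 − (0.0592/2)(-6.112) = +0.471 V.

+0.471 V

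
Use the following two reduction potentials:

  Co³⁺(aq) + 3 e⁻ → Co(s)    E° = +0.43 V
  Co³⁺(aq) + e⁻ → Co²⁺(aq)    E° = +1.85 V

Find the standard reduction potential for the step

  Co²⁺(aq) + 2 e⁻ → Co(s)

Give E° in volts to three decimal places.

-0.280 V

Sequential free energies add, so n₃E°₃ = n₁E°₁ + n₂E°₂.
With n₃ = 3, and the known step contributing 1×(+1.85) V, the unknown satisfies 2·E° = 3×(+0.43) − 1×(+1.85) = -0.560.
E° = -0.560 / 2 = -0.280 V.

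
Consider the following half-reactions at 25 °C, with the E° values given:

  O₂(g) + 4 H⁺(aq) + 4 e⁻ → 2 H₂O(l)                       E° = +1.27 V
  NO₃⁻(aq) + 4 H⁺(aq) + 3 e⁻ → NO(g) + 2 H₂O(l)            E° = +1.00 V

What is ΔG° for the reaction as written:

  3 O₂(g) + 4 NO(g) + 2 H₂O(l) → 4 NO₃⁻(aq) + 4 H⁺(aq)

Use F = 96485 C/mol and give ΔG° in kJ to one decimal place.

As written, O₂/H₂O is reduced (cathode) and NO₃⁻/NO is oxidised (anode), so E°cell = (+1.27) − (+1.00) = +0.27 V.
Balancing electrons gives n = 12.
ΔG° = −nFE° = −(12)(96485)(+0.27) = -312,611 J = -312.6 kJ.

-312.6 kJ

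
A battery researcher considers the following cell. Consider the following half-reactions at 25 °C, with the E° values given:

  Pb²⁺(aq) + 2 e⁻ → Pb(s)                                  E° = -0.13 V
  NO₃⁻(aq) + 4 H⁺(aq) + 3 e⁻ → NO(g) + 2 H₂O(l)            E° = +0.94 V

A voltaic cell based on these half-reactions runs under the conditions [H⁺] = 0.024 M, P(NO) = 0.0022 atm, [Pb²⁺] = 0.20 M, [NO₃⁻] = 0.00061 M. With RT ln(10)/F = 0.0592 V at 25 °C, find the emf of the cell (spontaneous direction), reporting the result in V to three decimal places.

+0.952 V

NO₃⁻/NO is the cathode (higher E°), Pb²⁺/Pb the anode: E°cell = +0.94 − (-0.13) = +1.07 V, n = 6.
Overall: 2 NO₃⁻(aq) + 8 H⁺(aq) + 3 Pb(s) → 2 NO(g) + 4 H₂O(l) + 3 Pb²⁺(aq)
Q = P(NO)^2·[Pb²⁺]^3 / ([NO₃⁻]^2·[H⁺]^8); log Q = 11.976.
E = E° − (0.0592/n) log Q = +1.07 − (0.0592/6)(11.976) = +0.952 V.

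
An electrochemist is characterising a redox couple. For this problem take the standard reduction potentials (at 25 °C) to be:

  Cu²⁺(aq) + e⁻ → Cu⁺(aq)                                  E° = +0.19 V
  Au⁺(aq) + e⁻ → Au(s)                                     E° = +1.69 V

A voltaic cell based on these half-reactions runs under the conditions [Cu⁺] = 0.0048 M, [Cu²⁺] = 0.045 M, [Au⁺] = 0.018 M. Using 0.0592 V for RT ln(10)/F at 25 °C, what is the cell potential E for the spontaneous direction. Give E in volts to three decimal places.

+1.339 V

Au⁺/Au is the cathode (higher E°), Cu²⁺/Cu⁺ the anode: E°cell = +1.69 − (+0.19) = +1.50 V, n = 1.
Overall: Au⁺(aq) + Cu⁺(aq) → Au(s) + Cu²⁺(aq)
Q = [Cu²⁺] / ([Au⁺]·[Cu⁺]); log Q = 2.717.
E = E° − (0.0592/n) log Q = +1.50 − (0.0592/1)(2.717) = +1.339 V.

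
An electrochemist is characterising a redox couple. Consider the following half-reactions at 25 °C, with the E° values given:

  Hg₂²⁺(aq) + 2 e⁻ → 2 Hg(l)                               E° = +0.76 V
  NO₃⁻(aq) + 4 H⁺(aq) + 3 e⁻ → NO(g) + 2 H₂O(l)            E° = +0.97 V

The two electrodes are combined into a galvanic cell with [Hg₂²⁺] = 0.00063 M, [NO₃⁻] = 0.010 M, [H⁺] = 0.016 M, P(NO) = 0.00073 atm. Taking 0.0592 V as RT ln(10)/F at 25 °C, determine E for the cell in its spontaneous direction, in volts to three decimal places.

+0.185 V

NO₃⁻/NO is the cathode (higher E°), Hg₂²⁺/Hg the anode: E°cell = +0.97 − (+0.76) = +0.21 V, n = 6.
Overall: 2 NO₃⁻(aq) + 8 H⁺(aq) + 6 Hg(l) → 2 NO(g) + 4 H₂O(l) + 3 Hg₂²⁺(aq)
Q = P(NO)^2·[Hg₂²⁺]^3 / ([NO₃⁻]^2·[H⁺]^8); log Q = 2.492.
E = E° − (0.0592/n) log Q = +0.21 − (0.0592/6)(2.492) = +0.185 V.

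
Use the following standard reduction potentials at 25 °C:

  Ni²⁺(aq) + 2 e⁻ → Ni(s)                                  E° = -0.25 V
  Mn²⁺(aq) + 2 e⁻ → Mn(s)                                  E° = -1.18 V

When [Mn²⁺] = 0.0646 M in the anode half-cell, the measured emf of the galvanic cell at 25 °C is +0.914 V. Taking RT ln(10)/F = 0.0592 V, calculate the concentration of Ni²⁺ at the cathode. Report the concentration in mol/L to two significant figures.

Ni²⁺/Ni is the cathode, Mn²⁺/Mn the anode: E°cell = +0.93 V, n = 2.
Overall reaction: Ni²⁺(aq) + Mn(s) → Ni(s) + Mn²⁺(aq); Q = [Mn²⁺]^1/[Ni²⁺]^1.
From E = E° − (0.0592/n) log Q: log Q = (E° − E)·n/0.0592 = (+0.93 − (+0.914))·2/0.0592 = 0.5405.
So 1·log[Ni²⁺] = 1·log(0.0646) − log Q = -1.1898 − (0.5405) = -1.7303; [Ni²⁺] = 10^(-1.7303) ≈ 0.019 M.

0.019 M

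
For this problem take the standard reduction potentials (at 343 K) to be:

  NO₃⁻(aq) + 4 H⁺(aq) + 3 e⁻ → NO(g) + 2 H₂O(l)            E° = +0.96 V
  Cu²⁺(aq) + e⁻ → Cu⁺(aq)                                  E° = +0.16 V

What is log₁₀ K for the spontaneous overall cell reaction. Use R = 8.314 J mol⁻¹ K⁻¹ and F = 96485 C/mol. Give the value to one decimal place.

Cathode: NO₃⁻/NO; anode: Cu²⁺/Cu⁺. E°cell = (+0.96) − (+0.16) = +0.80 V, with n = 3.
ΔG° = −nFE° = −RT ln K, so ln K = nFE°/(RT) = (3)(96485)(+0.80) / ((8.314)(343)) = 81.202.
log₁₀ K = 81.202 / ln 10 = 35.3.

35.3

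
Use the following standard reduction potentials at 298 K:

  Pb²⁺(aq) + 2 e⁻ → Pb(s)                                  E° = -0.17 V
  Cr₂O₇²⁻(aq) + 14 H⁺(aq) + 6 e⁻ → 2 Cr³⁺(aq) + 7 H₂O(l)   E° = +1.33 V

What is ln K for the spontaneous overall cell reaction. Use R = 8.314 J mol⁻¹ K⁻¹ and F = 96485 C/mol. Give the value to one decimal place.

350.5

Cathode: Cr₂O₇²⁻/Cr³⁺; anode: Pb²⁺/Pb. E°cell = (+1.33) − (-0.17) = +1.50 V, with n = 6.
ΔG° = −nFE° = −RT ln K, so ln K = nFE°/(RT) = (6)(96485)(+1.50) / ((8.314)(298)) = 350.490.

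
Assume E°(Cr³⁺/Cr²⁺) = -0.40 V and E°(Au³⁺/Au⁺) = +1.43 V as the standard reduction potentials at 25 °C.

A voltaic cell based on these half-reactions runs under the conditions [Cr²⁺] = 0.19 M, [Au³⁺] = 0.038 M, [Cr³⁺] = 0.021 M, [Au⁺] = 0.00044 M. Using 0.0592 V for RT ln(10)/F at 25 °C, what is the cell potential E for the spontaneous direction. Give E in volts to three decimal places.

Au³⁺/Au⁺ is the cathode (higher E°), Cr³⁺/Cr²⁺ the anode: E°cell = +1.43 − (-0.40) = +1.83 V, n = 2.
Overall: Au³⁺(aq) + 2 Cr²⁺(aq) → Au⁺(aq) + 2 Cr³⁺(aq)
Q = [Au⁺]·[Cr³⁺]^2 / ([Au³⁺]·[Cr²⁺]^2); log Q = -3.849.
E = E° − (0.0592/n) log Q = +1.83 − (0.0592/2)(-3.849) = +1.944 V.

+1.944 V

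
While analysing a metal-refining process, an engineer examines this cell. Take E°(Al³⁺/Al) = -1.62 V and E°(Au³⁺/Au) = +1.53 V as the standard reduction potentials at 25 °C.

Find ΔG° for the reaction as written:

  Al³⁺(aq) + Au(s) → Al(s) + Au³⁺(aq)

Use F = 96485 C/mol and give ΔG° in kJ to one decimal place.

+911.8 kJ

As written, Al³⁺/Al is reduced (cathode) and Au³⁺/Au is oxidised (anode), so E°cell = (-1.62) − (+1.53) = -3.15 V.
Balancing electrons gives n = 3.
ΔG° = −nFE° = −(3)(96485)(-3.15) = 911,783 J = +911.8 kJ.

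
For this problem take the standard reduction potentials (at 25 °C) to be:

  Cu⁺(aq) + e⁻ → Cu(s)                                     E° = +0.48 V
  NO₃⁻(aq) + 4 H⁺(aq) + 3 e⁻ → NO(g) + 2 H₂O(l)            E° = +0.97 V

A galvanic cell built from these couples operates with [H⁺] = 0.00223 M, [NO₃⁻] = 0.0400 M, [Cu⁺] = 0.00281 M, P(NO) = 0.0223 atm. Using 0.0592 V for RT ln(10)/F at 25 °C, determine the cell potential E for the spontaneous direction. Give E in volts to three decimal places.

NO₃⁻/NO is the cathode (higher E°), Cu⁺/Cu the anode: E°cell = +0.97 − (+0.48) = +0.49 V, n = 3.
Overall: NO₃⁻(aq) + 4 H⁺(aq) + 3 Cu(s) → NO(g) + 2 H₂O(l) + 3 Cu⁺(aq)
Q = P(NO)·[Cu⁺]^3 / ([NO₃⁻]·[H⁺]^4); log Q = 2.699.
E = E° − (0.0592/n) log Q = +0.49 − (0.0592/3)(2.699) = +0.437 V.

+0.437 V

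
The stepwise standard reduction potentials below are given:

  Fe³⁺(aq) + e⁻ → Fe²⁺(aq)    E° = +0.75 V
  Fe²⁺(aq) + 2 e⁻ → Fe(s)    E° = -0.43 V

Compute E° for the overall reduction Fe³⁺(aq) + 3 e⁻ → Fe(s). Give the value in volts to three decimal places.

Standard free energies of sequential steps add: ΔG°₃ = ΔG°₁ + ΔG°₂, so n₃E°₃ = n₁E°₁ + n₂E°₂.
E°₃ = (1×+0.75 + 2×-0.43) / 3 = (-0.110) / 3 = -0.037 V.
E° values themselves are not directly additive — weighting by electron count is essential.

-0.037 V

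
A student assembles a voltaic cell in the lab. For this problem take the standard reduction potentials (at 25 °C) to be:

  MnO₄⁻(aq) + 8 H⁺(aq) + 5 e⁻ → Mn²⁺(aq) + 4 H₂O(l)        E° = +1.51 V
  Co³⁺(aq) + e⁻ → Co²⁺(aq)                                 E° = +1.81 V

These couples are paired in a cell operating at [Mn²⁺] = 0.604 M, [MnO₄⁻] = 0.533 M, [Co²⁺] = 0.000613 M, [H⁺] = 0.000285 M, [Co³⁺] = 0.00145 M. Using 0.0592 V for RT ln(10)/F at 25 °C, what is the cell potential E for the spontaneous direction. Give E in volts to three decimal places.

+0.659 V

Co³⁺/Co²⁺ is the cathode (higher E°), MnO₄⁻/Mn²⁺ the anode: E°cell = +1.81 − (+1.51) = +0.30 V, n = 5.
Overall: 5 Co³⁺(aq) + Mn²⁺(aq) + 4 H₂O(l) → 5 Co²⁺(aq) + MnO₄⁻(aq) + 8 H⁺(aq)
Q = [Co²⁺]^5·[MnO₄⁻]·[H⁺]^8 / ([Co³⁺]^5·[Mn²⁺]); log Q = -30.285.
E = E° − (0.0592/n) log Q = +0.30 − (0.0592/5)(-30.285) = +0.659 V.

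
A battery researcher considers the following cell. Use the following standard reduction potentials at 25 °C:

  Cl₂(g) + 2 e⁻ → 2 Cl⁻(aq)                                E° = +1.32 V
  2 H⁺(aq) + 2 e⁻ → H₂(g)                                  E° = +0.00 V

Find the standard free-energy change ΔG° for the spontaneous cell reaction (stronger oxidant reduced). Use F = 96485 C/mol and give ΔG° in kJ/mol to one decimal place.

-254.7 kJ/mol

Cl₂/Cl⁻ (E° = +1.32 V) is the cathode; H⁺/H₂ (E° = +0.00 V) is the anode, so E°cell = +1.32 V.
Balancing electrons gives n = 2 (lcm of 2 and 2).
ΔG° = −nFE° = −(2)(96485)(+1.32) = -254,720 J = -254.7 kJ/mol.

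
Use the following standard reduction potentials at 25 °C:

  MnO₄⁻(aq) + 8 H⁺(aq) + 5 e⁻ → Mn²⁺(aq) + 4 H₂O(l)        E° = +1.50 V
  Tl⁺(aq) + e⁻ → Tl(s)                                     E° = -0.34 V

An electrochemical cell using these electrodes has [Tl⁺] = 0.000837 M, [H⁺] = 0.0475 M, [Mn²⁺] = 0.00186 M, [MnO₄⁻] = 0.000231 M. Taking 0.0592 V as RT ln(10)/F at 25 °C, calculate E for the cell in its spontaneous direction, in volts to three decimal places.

+1.886 V

MnO₄⁻/Mn²⁺ is the cathode (higher E°), Tl⁺/Tl the anode: E°cell = +1.50 − (-0.34) = +1.84 V, n = 5.
Overall: MnO₄⁻(aq) + 8 H⁺(aq) + 5 Tl(s) → Mn²⁺(aq) + 4 H₂O(l) + 5 Tl⁺(aq)
Q = [Mn²⁺]·[Tl⁺]^5 / ([MnO₄⁻]·[H⁺]^8); log Q = -3.894.
E = E° − (0.0592/n) log Q = +1.84 − (0.0592/5)(-3.894) = +1.886 V.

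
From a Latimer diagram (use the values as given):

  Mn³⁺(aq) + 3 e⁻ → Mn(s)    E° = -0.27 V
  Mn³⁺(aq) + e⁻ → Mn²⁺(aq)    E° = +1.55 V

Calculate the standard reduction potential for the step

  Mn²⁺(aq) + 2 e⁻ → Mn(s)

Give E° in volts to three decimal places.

-1.180 V

Sequential free energies add, so n₃E°₃ = n₁E°₁ + n₂E°₂.
With n₃ = 3, and the known step contributing 1×(+1.55) V, the unknown satisfies 2·E° = 3×(-0.27) − 1×(+1.55) = -2.360.
E° = -2.360 / 2 = -1.180 V.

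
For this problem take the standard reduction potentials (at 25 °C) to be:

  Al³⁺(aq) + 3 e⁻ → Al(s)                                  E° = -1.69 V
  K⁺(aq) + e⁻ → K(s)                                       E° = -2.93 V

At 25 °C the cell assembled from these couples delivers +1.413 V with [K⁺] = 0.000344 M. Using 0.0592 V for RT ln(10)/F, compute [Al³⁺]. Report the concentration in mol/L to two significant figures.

Al³⁺/Al is the cathode, K⁺/K the anode: E°cell = +1.24 V, n = 3.
Overall reaction: Al³⁺(aq) + 3 K(s) → Al(s) + 3 K⁺(aq); Q = [K⁺]^3/[Al³⁺]^1.
From E = E° − (0.0592/n) log Q: log Q = (E° − E)·n/0.0592 = (+1.24 − (+1.413))·3/0.0592 = -8.7669.
So 1·log[Al³⁺] = 3·log(0.000344) − log Q = -10.3903 − (-8.7669) = -1.6234; [Al³⁺] = 10^(-1.6234) ≈ 0.024 M.

0.024 M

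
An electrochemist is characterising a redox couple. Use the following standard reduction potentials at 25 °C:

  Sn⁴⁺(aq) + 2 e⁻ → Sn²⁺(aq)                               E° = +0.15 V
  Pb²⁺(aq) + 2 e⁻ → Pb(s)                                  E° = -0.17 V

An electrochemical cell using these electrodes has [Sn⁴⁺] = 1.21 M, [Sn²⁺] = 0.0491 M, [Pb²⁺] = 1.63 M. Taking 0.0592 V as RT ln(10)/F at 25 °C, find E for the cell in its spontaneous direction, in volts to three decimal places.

Sn⁴⁺/Sn²⁺ is the cathode (higher E°), Pb²⁺/Pb the anode: E°cell = +0.15 − (-0.17) = +0.32 V, n = 2.
Overall: Sn⁴⁺(aq) + Pb(s) → Sn²⁺(aq) + Pb²⁺(aq)
Q = [Sn²⁺]·[Pb²⁺] / ([Sn⁴⁺]); log Q = -1.180.
E = E° − (0.0592/n) log Q = +0.32 − (0.0592/2)(-1.180) = +0.355 V.

+0.355 V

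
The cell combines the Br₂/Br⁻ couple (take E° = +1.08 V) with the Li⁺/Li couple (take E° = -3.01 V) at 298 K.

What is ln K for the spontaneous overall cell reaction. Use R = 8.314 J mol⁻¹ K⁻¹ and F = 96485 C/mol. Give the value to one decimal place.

318.6

Cathode: Br₂/Br⁻; anode: Li⁺/Li. E°cell = (+1.08) − (-3.01) = +4.09 V, with n = 2.
ΔG° = −nFE° = −RT ln K, so ln K = nFE°/(RT) = (2)(96485)(+4.09) / ((8.314)(298)) = 318.557.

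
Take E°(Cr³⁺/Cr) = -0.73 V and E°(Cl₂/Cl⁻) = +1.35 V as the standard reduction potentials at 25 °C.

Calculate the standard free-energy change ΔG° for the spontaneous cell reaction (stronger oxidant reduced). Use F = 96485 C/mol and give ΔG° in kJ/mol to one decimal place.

-1204.1 kJ/mol

Cl₂/Cl⁻ (E° = +1.35 V) is the cathode; Cr³⁺/Cr (E° = -0.73 V) is the anode, so E°cell = +2.08 V.
Balancing electrons gives n = 6 (lcm of 2 and 3).
ΔG° = −nFE° = −(6)(96485)(+2.08) = -1,204,133 J = -1204.1 kJ/mol.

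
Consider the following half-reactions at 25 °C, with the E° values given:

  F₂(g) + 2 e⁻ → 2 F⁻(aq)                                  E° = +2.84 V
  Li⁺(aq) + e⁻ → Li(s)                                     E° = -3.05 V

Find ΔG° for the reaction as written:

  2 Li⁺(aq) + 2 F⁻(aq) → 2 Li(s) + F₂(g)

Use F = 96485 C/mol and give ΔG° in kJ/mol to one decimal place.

As written, Li⁺/Li is reduced (cathode) and F₂/F⁻ is oxidised (anode), so E°cell = (-3.05) − (+2.84) = -5.89 V.
Balancing electrons gives n = 2.
ΔG° = −nFE° = −(2)(96485)(-5.89) = 1,136,593 J = +1136.6 kJ/mol.

+1136.6 kJ/mol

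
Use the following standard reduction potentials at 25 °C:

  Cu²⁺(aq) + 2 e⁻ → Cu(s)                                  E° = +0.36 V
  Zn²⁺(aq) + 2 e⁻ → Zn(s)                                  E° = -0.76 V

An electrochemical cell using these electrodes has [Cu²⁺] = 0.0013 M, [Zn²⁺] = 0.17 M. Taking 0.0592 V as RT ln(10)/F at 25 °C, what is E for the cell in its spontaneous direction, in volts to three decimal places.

+1.057 V

Cu²⁺/Cu is the cathode (higher E°), Zn²⁺/Zn the anode: E°cell = +0.36 − (-0.76) = +1.12 V, n = 2.
Overall: Cu²⁺(aq) + Zn(s) → Cu(s) + Zn²⁺(aq)
Q = [Zn²⁺] / ([Cu²⁺]); log Q = 2.117.
E = E° − (0.0592/n) log Q = +1.12 − (0.0592/2)(2.117) = +1.057 V.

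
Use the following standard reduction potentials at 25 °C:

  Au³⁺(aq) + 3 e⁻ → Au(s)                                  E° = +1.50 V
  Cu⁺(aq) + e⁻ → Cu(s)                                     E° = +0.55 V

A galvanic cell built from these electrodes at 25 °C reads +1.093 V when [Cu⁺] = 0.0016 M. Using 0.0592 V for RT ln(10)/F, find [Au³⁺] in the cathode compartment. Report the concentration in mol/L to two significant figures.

Au³⁺/Au is the cathode, Cu⁺/Cu the anode: E°cell = +0.95 V, n = 3.
Overall reaction: Au³⁺(aq) + 3 Cu(s) → Au(s) + 3 Cu⁺(aq); Q = [Cu⁺]^3/[Au³⁺]^1.
From E = E° − (0.0592/n) log Q: log Q = (E° − E)·n/0.0592 = (+0.95 − (+1.093))·3/0.0592 = -7.2466.
So 1·log[Au³⁺] = 3·log(0.0016) − log Q = -8.3876 − (-7.2466) = -1.1410; [Au³⁺] = 10^(-1.1410) ≈ 0.072 M.

0.072 M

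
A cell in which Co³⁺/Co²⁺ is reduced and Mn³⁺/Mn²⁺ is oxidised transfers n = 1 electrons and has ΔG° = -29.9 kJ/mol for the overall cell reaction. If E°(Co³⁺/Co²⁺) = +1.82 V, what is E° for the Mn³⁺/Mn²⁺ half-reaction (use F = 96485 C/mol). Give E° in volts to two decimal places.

+1.51 V

E°cell = −ΔG°/(nF) = −(-29.9×10³)/((1)(96485)) = +0.310 V.
Since Co³⁺/Co²⁺ is the cathode and Mn³⁺/Mn²⁺ the anode, E°cell = E°(Co³⁺/Co²⁺) − E°(Mn³⁺/Mn²⁺).
So E°(Mn³⁺/Mn²⁺) = E°(Co³⁺/Co²⁺) − E°cell = (+1.82) − (+0.310) = +1.51 V.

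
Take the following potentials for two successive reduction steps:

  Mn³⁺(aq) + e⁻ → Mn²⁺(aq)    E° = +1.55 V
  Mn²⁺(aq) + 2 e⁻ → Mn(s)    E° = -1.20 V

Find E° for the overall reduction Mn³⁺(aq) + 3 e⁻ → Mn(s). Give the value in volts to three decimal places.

-0.283 V

Adding the free-energy changes (−nFE°) of the two steps gives −n₃FE°₃ = −n₁FE°₁ − n₂FE°₂.
E°₃ = (1×+1.55 + 2×-1.20) / 3 = (-0.850) / 3 = -0.283 V.
E° values themselves are not directly additive — weighting by electron count is essential.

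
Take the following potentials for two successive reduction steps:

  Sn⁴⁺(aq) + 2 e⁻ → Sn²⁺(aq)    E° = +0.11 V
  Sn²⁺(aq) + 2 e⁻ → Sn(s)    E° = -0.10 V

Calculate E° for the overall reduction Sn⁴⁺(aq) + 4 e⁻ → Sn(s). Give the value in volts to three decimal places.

+0.005 V

Standard free energies of sequential steps add: ΔG°₃ = ΔG°₁ + ΔG°₂, so n₃E°₃ = n₁E°₁ + n₂E°₂.
E°₃ = (2×+0.11 + 2×-0.10) / 4 = (+0.020) / 4 = +0.005 V.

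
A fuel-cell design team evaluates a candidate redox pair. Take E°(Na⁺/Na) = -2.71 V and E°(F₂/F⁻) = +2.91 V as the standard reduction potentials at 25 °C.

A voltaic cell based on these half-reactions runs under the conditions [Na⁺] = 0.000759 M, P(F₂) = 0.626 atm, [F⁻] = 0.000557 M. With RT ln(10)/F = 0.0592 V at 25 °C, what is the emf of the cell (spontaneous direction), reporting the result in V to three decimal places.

F₂/F⁻ is the cathode (higher E°), Na⁺/Na the anode: E°cell = +2.91 − (-2.71) = +5.62 V, n = 2.
Overall: F₂(g) + 2 Na(s) → 2 F⁻(aq) + 2 Na⁺(aq)
Q = [F⁻]^2·[Na⁺]^2 / (P(F₂)); log Q = -12.544.
E = E° − (0.0592/n) log Q = +5.62 − (0.0592/2)(-12.544) = +5.991 V.

+5.991 V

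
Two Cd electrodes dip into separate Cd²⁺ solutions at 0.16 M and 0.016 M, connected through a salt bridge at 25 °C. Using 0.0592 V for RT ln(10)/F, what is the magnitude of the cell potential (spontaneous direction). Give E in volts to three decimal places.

For a concentration cell E°cell = 0. The 0.16 M side is the cathode (reduction is favoured where [Cd²⁺] is higher).
With n = 2, E = −(0.0592/2) log([Cd²⁺]ₐₙ/[Cd²⁺]꜀ₐₜ) = −(0.0592/2) log(0.016/0.16) = −(0.0592/2)(-1.000) = +0.030 V.

+0.030 V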